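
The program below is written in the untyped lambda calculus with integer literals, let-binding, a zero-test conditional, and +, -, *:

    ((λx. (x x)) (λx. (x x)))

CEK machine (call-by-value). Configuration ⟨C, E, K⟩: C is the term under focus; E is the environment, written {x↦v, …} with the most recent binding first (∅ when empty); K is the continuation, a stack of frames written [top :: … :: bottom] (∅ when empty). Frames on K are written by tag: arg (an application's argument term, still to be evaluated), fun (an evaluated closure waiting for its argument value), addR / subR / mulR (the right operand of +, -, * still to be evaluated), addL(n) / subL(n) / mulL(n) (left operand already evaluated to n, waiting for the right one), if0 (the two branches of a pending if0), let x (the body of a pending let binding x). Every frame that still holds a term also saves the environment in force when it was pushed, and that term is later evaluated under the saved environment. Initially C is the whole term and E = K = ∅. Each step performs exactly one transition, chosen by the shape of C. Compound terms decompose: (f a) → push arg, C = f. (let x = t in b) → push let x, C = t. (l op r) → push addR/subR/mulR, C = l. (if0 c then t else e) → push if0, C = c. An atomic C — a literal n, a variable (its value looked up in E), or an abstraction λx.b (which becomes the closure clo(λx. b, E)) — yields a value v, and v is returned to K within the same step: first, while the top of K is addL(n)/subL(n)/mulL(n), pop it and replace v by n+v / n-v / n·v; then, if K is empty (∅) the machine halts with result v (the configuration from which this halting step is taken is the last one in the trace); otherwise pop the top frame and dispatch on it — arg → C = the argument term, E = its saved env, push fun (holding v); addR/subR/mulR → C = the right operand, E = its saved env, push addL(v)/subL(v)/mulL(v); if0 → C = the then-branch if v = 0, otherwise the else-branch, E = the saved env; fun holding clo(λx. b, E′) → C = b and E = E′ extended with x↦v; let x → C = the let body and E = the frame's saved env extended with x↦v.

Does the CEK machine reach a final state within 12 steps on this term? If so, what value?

Answer: DIVERGES (no final state within 12 steps)

Derivation:
0. ⟨C=((λx. (x x)) (λx. (x x))); E=∅; K=∅⟩
1. ⟨C=(λx. (x x)); E=∅; K=[arg]⟩
2. ⟨C=(λx. (x x)); E=∅; K=[fun]⟩
3. ⟨C=(x x); E={x↦clo(λx. (x x), ∅)}; K=∅⟩
4. ⟨C=x; E={x↦clo(λx. (x x), ∅)}; K=[arg]⟩
5. ⟨C=x; E={x↦clo(λx. (x x), ∅)}; K=[fun]⟩
… configuration repeats with period 3 (steps 3–5 recur indefinitely) …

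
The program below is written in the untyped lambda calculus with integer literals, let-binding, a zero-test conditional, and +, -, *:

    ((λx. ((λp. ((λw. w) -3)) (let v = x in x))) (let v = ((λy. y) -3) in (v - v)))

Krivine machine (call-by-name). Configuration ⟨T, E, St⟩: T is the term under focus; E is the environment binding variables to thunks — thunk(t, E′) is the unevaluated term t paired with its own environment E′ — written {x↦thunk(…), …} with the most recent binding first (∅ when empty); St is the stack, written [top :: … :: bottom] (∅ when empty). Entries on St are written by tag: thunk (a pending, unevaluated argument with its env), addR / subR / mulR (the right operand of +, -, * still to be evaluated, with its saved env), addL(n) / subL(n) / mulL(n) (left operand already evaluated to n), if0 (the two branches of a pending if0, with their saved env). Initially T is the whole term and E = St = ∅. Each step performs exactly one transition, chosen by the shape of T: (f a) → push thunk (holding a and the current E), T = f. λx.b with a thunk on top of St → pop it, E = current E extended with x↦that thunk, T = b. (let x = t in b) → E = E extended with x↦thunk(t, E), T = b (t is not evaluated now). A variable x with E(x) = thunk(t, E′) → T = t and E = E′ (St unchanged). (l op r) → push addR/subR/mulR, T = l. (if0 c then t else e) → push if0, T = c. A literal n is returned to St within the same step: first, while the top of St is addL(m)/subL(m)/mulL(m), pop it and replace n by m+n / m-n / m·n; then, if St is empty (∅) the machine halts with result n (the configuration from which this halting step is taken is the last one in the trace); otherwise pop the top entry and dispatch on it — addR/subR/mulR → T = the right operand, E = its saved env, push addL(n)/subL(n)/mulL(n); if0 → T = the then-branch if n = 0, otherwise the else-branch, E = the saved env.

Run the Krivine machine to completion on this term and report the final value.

0. [T=((λx. ((λp. ((λw. w) -3)) (let v = x in x))) (let v = ((λy. y) -3) in (v - v))) | E=∅ | St=∅]
1. [T=(λx. ((λp. ((λw. w) -3)) (let v = x in x))) | E=∅ | St=[thunk]]
2. [T=((λp. ((λw. w) -3)) (let v = x in x)) | E={x↦thunk((let v = ((λy. y) -3) in (v - v)), ∅)} | St=∅]
3. [T=(λp. ((λw. w) -3)) | E={x↦thunk((let v = ((λy. y) -3) in (v - v)), ∅)} | St=[thunk]]
4. [T=((λw. w) -3) | E={p↦thunk((let v = x in x), {x↦thunk((let v = ((λy. y) -3) in (v - v)), ∅)}), x↦thunk((let v = ((λy. y) -3) in (v - v)), ∅)} | St=∅]
5. [T=(λw. w) | E={p↦thunk((let v = x in x), {x↦thunk((let v = ((λy. y) -3) in (v - v)), ∅)}), x↦thunk((let v = ((λy. y) -3) in (v - v)), ∅)} | St=[thunk]]
6. [T=w | E={w↦thunk(-3, {p↦thunk((let v = x in x), {x↦thunk((let v = ((λy. y) -3) in (v - v)), ∅)}), x↦thunk((let v = ((λy. y) -3) in (v - v)), ∅)}), p↦thunk((let v = x in x), {x↦thunk((let v = ((λy. y) -3) in (v - v)), ∅)}), x↦thunk((let v = ((λy. y) -3) in (v - v)), ∅)} | St=∅]
7. [T=-3 | E={p↦thunk((let v = x in x), {x↦thunk((let v = ((λy. y) -3) in (v - v)), ∅)}), x↦thunk((let v = ((λy. y) -3) in (v - v)), ∅)} | St=∅]
→ final value -3

Answer: -3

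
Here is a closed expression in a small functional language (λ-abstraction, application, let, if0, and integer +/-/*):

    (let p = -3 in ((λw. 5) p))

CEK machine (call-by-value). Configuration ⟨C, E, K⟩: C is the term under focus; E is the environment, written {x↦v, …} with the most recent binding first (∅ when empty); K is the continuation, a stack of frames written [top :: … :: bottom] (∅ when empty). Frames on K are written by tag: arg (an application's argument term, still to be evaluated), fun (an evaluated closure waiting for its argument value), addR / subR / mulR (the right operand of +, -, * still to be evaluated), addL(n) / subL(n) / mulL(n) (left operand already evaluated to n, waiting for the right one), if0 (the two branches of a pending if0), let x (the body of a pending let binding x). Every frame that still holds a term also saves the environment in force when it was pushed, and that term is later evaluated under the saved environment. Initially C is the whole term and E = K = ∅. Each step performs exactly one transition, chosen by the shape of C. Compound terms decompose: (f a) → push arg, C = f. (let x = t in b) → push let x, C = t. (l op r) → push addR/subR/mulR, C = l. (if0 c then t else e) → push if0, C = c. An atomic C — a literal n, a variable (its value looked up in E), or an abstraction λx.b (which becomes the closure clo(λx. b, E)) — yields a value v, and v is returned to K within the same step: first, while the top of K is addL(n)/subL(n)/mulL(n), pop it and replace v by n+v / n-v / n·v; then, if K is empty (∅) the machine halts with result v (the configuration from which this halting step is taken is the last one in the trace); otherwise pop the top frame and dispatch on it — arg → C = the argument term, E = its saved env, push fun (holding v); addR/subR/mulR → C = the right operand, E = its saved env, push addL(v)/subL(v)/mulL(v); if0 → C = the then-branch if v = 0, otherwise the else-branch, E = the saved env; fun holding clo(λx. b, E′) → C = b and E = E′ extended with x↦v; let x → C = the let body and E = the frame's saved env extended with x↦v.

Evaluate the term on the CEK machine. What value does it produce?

[0] [C=(let p = -3 in ((λw. 5) p)) | E=∅ | K=∅]
[1] [C=-3 | E=∅ | K=[let p]]
[2] [C=((λw. 5) p) | E={p↦-3} | K=∅]
[3] [C=(λw. 5) | E={p↦-3} | K=[arg]]
[4] [C=p | E={p↦-3} | K=[fun]]
[5] [C=5 | E={w↦-3, p↦-3} | K=∅]
→ final value 5

Answer: 5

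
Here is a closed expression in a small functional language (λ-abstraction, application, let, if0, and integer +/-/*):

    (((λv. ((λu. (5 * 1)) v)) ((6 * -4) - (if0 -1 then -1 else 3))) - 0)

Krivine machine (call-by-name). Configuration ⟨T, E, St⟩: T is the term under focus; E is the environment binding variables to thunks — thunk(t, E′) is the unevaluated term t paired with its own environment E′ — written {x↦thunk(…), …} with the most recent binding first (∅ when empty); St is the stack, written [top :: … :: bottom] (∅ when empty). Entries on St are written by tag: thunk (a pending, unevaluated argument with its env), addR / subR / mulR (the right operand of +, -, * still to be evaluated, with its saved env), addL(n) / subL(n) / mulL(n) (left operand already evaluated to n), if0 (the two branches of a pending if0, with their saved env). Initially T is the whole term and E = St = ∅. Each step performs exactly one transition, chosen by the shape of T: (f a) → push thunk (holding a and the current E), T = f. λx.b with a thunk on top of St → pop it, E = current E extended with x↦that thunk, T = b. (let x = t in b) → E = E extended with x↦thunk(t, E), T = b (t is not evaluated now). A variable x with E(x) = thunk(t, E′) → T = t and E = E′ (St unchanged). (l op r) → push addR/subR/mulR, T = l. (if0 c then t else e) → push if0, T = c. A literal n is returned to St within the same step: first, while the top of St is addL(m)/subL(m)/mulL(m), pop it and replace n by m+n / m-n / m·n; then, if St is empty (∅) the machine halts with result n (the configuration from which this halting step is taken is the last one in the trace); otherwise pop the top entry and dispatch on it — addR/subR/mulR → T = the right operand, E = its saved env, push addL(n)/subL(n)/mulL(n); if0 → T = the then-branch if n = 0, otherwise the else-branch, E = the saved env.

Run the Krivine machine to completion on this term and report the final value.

Answer: 5

Derivation:
t=0: ⟨T=(((λv. ((λu. (5 * 1)) v)) ((6 * -4) - (if0 -1 then -1 else 3))) - 0); E=∅; St=∅⟩
t=1: ⟨T=((λv. ((λu. (5 * 1)) v)) ((6 * -4) - (if0 -1 then -1 else 3))); E=∅; St=[subR]⟩
t=2: ⟨T=(λv. ((λu. (5 * 1)) v)); E=∅; St=[thunk :: subR]⟩
t=3: ⟨T=((λu. (5 * 1)) v); E={v↦thunk(((6 * -4) - (if0 -1 then -1 else 3)), ∅)}; St=[subR]⟩
t=4: ⟨T=(λu. (5 * 1)); E={v↦thunk(((6 * -4) - (if0 -1 then -1 else 3)), ∅)}; St=[thunk :: subR]⟩
t=5: ⟨T=(5 * 1); E={u↦thunk(v, {v↦thunk(((6 * -4) - (if0 -1 then -1 else 3)), ∅)}), v↦thunk(((6 * -4) - (if0 -1 then -1 else 3)), ∅)}; St=[subR]⟩
t=6: ⟨T=5; E={u↦thunk(v, {v↦thunk(((6 * -4) - (if0 -1 then -1 else 3)), ∅)}), v↦thunk(((6 * -4) - (if0 -1 then -1 else 3)), ∅)}; St=[mulR :: subR]⟩
t=7: ⟨T=1; E={u↦thunk(v, {v↦thunk(((6 * -4) - (if0 -1 then -1 else 3)), ∅)}), v↦thunk(((6 * -4) - (if0 -1 then -1 else 3)), ∅)}; St=[mulL(5) :: subR]⟩
t=8: ⟨T=0; E=∅; St=[subL(5)]⟩
→ final value 5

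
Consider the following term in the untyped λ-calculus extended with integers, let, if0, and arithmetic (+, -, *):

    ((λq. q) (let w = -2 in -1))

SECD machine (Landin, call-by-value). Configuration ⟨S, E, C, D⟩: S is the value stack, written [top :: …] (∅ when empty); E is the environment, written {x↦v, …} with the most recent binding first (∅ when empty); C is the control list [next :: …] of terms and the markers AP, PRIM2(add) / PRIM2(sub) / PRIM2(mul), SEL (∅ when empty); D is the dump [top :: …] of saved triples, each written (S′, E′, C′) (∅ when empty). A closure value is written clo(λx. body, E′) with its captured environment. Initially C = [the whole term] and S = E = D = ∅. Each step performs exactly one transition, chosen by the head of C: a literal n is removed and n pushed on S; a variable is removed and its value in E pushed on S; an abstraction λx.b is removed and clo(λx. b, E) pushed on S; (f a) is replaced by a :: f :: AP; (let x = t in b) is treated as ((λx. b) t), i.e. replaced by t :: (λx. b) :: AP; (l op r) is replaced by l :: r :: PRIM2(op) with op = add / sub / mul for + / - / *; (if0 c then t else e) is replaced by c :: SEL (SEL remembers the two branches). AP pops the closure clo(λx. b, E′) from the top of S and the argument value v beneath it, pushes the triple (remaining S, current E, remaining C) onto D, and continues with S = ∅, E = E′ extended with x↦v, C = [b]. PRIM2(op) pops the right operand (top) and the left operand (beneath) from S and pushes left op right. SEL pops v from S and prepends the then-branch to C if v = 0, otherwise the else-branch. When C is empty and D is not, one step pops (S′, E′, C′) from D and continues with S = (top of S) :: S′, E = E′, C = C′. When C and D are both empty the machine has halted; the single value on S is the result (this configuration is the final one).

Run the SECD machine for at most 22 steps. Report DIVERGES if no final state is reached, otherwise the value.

t=0: ⟨S=∅; E=∅; C=[((λq. q) (let w = -2 in -1))]; D=∅⟩
t=1: ⟨S=∅; E=∅; C=[(let w = -2 in -1) :: (λq. q) :: AP]; D=∅⟩
t=2: ⟨S=∅; E=∅; C=[-2 :: (λw. -1) :: AP :: (λq. q) :: AP]; D=∅⟩
t=3: ⟨S=[-2]; E=∅; C=[(λw. -1) :: AP :: (λq. q) :: AP]; D=∅⟩
t=4: ⟨S=[clo(λw. -1, ∅) :: -2]; E=∅; C=[AP :: (λq. q) :: AP]; D=∅⟩
t=5: ⟨S=∅; E={w↦-2}; C=[-1]; D=[(∅, ∅, [(λq. q) :: AP])]⟩
t=6: ⟨S=[-1]; E={w↦-2}; C=∅; D=[(∅, ∅, [(λq. q) :: AP])]⟩
t=7: ⟨S=[-1]; E=∅; C=[(λq. q) :: AP]; D=∅⟩
t=8: ⟨S=[clo(λq. q, ∅) :: -1]; E=∅; C=[AP]; D=∅⟩
t=9: ⟨S=∅; E={q↦-1}; C=[q]; D=[(∅, ∅, ∅)]⟩
t=10: ⟨S=[-1]; E={q↦-1}; C=∅; D=[(∅, ∅, ∅)]⟩
t=11: ⟨S=[-1]; E=∅; C=∅; D=∅⟩
→ final value -1

Answer: -1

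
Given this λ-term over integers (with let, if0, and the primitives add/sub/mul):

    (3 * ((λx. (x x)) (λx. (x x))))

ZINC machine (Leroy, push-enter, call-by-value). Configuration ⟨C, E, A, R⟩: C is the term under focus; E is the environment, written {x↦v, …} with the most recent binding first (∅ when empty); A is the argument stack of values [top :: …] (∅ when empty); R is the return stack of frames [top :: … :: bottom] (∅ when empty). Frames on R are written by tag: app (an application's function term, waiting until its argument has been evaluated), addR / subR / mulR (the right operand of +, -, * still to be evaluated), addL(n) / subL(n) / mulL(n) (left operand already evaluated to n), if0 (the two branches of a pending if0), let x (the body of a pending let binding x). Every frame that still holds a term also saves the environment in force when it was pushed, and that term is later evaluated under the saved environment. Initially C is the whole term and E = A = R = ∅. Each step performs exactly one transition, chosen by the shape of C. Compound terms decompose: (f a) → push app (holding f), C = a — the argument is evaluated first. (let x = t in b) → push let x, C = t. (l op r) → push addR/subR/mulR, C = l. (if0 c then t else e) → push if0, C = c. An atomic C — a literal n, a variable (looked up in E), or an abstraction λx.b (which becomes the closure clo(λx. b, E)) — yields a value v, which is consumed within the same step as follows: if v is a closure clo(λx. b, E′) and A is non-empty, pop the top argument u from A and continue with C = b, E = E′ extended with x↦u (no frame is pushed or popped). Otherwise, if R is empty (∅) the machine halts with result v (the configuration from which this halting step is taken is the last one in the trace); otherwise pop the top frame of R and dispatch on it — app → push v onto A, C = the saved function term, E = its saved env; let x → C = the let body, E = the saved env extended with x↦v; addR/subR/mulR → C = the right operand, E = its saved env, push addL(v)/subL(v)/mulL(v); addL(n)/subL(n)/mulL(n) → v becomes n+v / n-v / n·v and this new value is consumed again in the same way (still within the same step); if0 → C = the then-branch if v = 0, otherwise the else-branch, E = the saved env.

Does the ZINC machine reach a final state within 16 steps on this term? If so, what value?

step 0: ⟨C=(3 * ((λx. (x x)) (λx. (x x)))); E=∅; A=∅; R=∅⟩
step 1: ⟨C=3; E=∅; A=∅; R=[mulR]⟩
step 2: ⟨C=((λx. (x x)) (λx. (x x))); E=∅; A=∅; R=[mulL(3)]⟩
step 3: ⟨C=(λx. (x x)); E=∅; A=∅; R=[app :: mulL(3)]⟩
step 4: ⟨C=(λx. (x x)); E=∅; A=[clo(λx. (x x), ∅)]; R=[mulL(3)]⟩
step 5: ⟨C=(x x); E={x↦clo(λx. (x x), ∅)}; A=∅; R=[mulL(3)]⟩
step 6: ⟨C=x; E={x↦clo(λx. (x x), ∅)}; A=∅; R=[app :: mulL(3)]⟩
step 7: ⟨C=x; E={x↦clo(λx. (x x), ∅)}; A=[clo(λx. (x x), ∅)]; R=[mulL(3)]⟩
… configuration repeats with period 3 (steps 5–7 recur indefinitely) …

Answer: DIVERGES (no final state within 16 steps)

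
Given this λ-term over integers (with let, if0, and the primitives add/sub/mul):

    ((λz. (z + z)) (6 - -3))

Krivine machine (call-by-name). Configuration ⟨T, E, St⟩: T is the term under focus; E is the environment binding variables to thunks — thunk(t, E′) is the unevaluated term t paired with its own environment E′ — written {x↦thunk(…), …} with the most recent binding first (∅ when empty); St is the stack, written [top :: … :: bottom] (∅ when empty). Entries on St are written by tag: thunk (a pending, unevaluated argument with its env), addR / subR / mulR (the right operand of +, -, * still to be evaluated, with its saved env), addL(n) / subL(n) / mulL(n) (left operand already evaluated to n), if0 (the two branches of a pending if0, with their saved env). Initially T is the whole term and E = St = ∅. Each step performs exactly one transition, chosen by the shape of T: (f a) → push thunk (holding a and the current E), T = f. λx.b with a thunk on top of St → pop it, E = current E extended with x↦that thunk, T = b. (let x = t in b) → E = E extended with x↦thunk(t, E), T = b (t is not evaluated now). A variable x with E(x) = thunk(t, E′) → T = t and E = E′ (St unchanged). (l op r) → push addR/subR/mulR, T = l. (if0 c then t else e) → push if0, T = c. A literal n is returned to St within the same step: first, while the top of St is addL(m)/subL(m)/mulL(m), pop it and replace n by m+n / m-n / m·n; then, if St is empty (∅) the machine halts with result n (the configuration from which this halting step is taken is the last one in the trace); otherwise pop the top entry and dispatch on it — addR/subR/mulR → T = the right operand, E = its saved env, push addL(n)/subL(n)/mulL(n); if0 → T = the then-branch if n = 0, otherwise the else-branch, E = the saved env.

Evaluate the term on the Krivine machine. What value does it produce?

Answer: 18

Derivation:
0. [T=((λz. (z + z)) (6 - -3)) | E=∅ | St=∅]
1. [T=(λz. (z + z)) | E=∅ | St=[thunk]]
2. [T=(z + z) | E={z↦thunk((6 - -3), ∅)} | St=∅]
3. [T=z | E={z↦thunk((6 - -3), ∅)} | St=[addR]]
4. [T=(6 - -3) | E=∅ | St=[addR]]
5. [T=6 | E=∅ | St=[subR :: addR]]
6. [T=-3 | E=∅ | St=[subL(6) :: addR]]
7. [T=z | E={z↦thunk((6 - -3), ∅)} | St=[addL(9)]]
8. [T=(6 - -3) | E=∅ | St=[addL(9)]]
9. [T=6 | E=∅ | St=[subR :: addL(9)]]
10. [T=-3 | E=∅ | St=[subL(6) :: addL(9)]]
→ final value 18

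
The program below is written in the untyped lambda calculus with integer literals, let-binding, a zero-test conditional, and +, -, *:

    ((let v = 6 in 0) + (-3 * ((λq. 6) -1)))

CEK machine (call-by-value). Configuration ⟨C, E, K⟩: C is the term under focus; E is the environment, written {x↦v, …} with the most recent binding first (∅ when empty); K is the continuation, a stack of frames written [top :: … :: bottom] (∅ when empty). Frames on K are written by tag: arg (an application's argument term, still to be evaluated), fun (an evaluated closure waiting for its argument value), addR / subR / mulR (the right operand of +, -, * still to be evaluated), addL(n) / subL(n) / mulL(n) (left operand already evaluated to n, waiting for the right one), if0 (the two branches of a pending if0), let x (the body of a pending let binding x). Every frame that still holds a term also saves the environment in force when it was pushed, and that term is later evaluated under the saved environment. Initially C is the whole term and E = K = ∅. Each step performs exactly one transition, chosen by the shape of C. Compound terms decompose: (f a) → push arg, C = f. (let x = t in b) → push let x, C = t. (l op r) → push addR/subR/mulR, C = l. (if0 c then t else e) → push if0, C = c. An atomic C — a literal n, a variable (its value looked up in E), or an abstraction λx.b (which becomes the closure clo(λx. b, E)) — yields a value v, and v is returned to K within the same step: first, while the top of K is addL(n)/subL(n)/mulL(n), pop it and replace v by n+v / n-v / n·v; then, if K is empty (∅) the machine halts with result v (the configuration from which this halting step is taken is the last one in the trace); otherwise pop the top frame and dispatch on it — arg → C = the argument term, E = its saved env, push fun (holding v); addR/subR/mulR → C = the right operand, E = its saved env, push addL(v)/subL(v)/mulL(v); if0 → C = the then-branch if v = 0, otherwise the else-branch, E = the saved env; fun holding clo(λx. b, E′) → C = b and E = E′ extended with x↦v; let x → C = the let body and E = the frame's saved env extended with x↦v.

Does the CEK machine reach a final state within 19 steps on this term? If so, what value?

Answer: -18

Derivation:
t=0: <C=((let v = 6 in 0) + (-3 * ((λq. 6) -1))), E=∅, K=∅>
t=1: <C=(let v = 6 in 0), E=∅, K=[addR]>
t=2: <C=6, E=∅, K=[let v :: addR]>
t=3: <C=0, E={v↦6}, K=[addR]>
t=4: <C=(-3 * ((λq. 6) -1)), E=∅, K=[addL(0)]>
t=5: <C=-3, E=∅, K=[mulR :: addL(0)]>
t=6: <C=((λq. 6) -1), E=∅, K=[mulL(-3) :: addL(0)]>
t=7: <C=(λq. 6), E=∅, K=[arg :: mulL(-3) :: addL(0)]>
t=8: <C=-1, E=∅, K=[fun :: mulL(-3) :: addL(0)]>
t=9: <C=6, E={q↦-1}, K=[mulL(-3) :: addL(0)]>
→ final value -18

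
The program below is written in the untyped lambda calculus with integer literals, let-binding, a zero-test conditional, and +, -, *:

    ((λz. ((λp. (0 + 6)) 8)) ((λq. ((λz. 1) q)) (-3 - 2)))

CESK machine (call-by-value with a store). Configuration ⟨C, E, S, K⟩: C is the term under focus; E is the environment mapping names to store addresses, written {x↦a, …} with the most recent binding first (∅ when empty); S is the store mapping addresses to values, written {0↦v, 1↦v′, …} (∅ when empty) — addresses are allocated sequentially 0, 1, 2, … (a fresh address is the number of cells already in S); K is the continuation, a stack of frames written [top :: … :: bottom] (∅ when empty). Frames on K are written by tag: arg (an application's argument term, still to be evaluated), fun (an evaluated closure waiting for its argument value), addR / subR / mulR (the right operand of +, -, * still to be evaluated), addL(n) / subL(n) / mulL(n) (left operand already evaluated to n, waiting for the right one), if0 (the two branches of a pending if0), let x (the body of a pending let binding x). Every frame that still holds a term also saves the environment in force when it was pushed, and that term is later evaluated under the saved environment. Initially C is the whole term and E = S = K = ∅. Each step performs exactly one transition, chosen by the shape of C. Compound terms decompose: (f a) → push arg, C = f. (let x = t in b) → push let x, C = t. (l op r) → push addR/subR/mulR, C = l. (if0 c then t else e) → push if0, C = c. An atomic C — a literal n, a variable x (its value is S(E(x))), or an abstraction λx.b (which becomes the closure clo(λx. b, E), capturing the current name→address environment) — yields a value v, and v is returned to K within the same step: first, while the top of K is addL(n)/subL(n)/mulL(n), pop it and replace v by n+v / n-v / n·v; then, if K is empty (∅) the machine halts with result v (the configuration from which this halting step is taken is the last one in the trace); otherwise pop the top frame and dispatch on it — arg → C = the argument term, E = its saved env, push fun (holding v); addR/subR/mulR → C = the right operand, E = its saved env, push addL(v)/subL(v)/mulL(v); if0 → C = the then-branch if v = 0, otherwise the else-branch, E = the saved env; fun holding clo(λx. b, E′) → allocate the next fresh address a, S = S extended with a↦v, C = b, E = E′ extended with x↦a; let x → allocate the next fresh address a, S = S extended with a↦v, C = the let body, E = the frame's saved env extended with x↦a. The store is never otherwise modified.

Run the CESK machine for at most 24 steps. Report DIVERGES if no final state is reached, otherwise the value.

Answer: 6

Derivation:
step 0: [C=((λz. ((λp. (0 + 6)) 8)) ((λq. ((λz. 1) q)) (-3 - 2))) | E=∅ | S=∅ | K=∅]
step 1: [C=(λz. ((λp. (0 + 6)) 8)) | E=∅ | S=∅ | K=[arg]]
step 2: [C=((λq. ((λz. 1) q)) (-3 - 2)) | E=∅ | S=∅ | K=[fun]]
step 3: [C=(λq. ((λz. 1) q)) | E=∅ | S=∅ | K=[arg :: fun]]
step 4: [C=(-3 - 2) | E=∅ | S=∅ | K=[fun :: fun]]
step 5: [C=-3 | E=∅ | S=∅ | K=[subR :: fun :: fun]]
step 6: [C=2 | E=∅ | S=∅ | K=[subL(-3) :: fun :: fun]]
step 7: [C=((λz. 1) q) | E={q↦0} | S={0↦-5} | K=[fun]]
step 8: [C=(λz. 1) | E={q↦0} | S={0↦-5} | K=[arg :: fun]]
step 9: [C=q | E={q↦0} | S={0↦-5} | K=[fun :: fun]]
step 10: [C=1 | E={z↦1, q↦0} | S={0↦-5, 1↦-5} | K=[fun]]
step 11: [C=((λp. (0 + 6)) 8) | E={z↦2} | S={0↦-5, 1↦-5, 2↦1} | K=∅]
step 12: [C=(λp. (0 + 6)) | E={z↦2} | S={0↦-5, 1↦-5, 2↦1} | K=[arg]]
step 13: [C=8 | E={z↦2} | S={0↦-5, 1↦-5, 2↦1} | K=[fun]]
step 14: [C=(0 + 6) | E={p↦3, z↦2} | S={0↦-5, 1↦-5, 2↦1, 3↦8} | K=∅]
step 15: [C=0 | E={p↦3, z↦2} | S={0↦-5, 1↦-5, 2↦1, 3↦8} | K=[addR]]
step 16: [C=6 | E={p↦3, z↦2} | S={0↦-5, 1↦-5, 2↦1, 3↦8} | K=[addL(0)]]
→ final value 6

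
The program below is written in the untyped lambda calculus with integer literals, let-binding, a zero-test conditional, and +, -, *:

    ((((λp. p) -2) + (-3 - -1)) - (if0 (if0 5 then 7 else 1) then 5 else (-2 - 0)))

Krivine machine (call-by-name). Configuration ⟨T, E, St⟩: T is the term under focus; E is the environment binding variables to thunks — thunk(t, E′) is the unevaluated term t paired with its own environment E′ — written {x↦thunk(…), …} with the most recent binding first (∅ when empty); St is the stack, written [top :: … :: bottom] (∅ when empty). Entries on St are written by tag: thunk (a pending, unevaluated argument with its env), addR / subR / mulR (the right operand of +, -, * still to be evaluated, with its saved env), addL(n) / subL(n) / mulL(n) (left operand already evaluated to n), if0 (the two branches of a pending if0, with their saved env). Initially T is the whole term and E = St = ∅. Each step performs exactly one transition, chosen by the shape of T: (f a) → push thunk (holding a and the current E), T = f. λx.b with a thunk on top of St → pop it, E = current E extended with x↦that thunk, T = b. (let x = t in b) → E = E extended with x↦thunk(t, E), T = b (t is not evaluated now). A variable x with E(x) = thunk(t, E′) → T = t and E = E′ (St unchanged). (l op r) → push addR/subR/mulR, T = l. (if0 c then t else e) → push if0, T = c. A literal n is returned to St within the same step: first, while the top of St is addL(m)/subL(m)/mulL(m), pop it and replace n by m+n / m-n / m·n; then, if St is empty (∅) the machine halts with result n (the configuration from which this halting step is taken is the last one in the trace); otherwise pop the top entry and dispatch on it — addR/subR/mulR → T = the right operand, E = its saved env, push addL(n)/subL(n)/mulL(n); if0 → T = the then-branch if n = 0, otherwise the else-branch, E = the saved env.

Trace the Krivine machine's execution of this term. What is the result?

Answer: -2

Execution trace:
t=0: [T=((((λp. p) -2) + (-3 - -1)) - (if0 (if0 5 then 7 else 1) then 5 else (-2 - 0))) | E=∅ | St=∅]
t=1: [T=(((λp. p) -2) + (-3 - -1)) | E=∅ | St=[subR]]
t=2: [T=((λp. p) -2) | E=∅ | St=[addR :: subR]]
t=3: [T=(λp. p) | E=∅ | St=[thunk :: addR :: subR]]
t=4: [T=p | E={p↦thunk(-2, ∅)} | St=[addR :: subR]]
t=5: [T=-2 | E=∅ | St=[addR :: subR]]
t=6: [T=(-3 - -1) | E=∅ | St=[addL(-2) :: subR]]
t=7: [T=-3 | E=∅ | St=[subR :: addL(-2) :: subR]]
t=8: [T=-1 | E=∅ | St=[subL(-3) :: addL(-2) :: subR]]
t=9: [T=(if0 (if0 5 then 7 else 1) then 5 else (-2 - 0)) | E=∅ | St=[subL(-4)]]
t=10: [T=(if0 5 then 7 else 1) | E=∅ | St=[if0 :: subL(-4)]]
t=11: [T=5 | E=∅ | St=[if0 :: if0 :: subL(-4)]]
t=12: [T=1 | E=∅ | St=[if0 :: subL(-4)]]
t=13: [T=(-2 - 0) | E=∅ | St=[subL(-4)]]
t=14: [T=-2 | E=∅ | St=[subR :: subL(-4)]]
t=15: [T=0 | E=∅ | St=[subL(-2) :: subL(-4)]]
→ final value -2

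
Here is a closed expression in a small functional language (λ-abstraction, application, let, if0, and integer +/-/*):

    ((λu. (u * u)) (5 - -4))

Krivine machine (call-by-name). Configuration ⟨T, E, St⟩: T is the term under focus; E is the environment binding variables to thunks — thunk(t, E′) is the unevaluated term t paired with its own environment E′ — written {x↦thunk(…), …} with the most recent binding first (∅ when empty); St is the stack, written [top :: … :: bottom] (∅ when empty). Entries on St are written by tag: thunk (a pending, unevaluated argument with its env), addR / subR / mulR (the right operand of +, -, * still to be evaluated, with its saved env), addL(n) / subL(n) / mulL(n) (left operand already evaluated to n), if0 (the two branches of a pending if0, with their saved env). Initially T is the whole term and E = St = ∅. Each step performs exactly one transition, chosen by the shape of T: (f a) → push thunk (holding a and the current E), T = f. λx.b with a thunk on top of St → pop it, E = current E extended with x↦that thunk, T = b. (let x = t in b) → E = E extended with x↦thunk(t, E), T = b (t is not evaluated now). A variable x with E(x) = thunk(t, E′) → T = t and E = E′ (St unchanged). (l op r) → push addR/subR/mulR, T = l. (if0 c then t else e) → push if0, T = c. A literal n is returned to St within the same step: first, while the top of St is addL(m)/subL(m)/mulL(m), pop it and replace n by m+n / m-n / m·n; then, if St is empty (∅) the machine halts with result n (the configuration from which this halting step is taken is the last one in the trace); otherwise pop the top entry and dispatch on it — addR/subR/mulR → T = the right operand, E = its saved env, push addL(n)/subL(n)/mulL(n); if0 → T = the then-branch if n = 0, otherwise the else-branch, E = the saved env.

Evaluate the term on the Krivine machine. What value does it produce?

t=0: [T=((λu. (u * u)) (5 - -4)) | E=∅ | St=∅]
t=1: [T=(λu. (u * u)) | E=∅ | St=[thunk]]
t=2: [T=(u * u) | E={u↦thunk((5 - -4), ∅)} | St=∅]
t=3: [T=u | E={u↦thunk((5 - -4), ∅)} | St=[mulR]]
t=4: [T=(5 - -4) | E=∅ | St=[mulR]]
t=5: [T=5 | E=∅ | St=[subR :: mulR]]
t=6: [T=-4 | E=∅ | St=[subL(5) :: mulR]]
t=7: [T=u | E={u↦thunk((5 - -4), ∅)} | St=[mulL(9)]]
t=8: [T=(5 - -4) | E=∅ | St=[mulL(9)]]
t=9: [T=5 | E=∅ | St=[subR :: mulL(9)]]
t=10: [T=-4 | E=∅ | St=[subL(5) :: mulL(9)]]
→ final value 81

Answer: 81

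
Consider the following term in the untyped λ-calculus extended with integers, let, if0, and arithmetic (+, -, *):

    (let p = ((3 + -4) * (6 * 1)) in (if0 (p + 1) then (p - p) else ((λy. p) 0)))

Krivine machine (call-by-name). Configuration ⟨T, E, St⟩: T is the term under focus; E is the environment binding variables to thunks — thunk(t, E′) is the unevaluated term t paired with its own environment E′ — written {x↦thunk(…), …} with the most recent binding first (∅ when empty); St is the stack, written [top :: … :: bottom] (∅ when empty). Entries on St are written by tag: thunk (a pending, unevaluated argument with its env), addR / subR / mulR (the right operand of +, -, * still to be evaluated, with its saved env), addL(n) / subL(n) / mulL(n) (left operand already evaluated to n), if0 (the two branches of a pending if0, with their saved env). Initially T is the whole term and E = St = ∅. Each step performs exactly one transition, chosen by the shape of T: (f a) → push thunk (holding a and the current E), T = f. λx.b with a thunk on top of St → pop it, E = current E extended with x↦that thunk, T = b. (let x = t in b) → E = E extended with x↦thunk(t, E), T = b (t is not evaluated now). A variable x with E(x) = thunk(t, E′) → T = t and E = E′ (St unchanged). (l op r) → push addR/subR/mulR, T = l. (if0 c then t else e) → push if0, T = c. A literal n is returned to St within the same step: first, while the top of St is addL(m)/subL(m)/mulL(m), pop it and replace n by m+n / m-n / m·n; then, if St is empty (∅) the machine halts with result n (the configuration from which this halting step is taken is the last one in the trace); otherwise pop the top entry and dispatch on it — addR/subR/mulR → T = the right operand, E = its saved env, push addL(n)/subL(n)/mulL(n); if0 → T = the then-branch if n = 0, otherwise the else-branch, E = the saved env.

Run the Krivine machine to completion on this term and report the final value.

t=0: <T=(let p = ((3 + -4) * (6 * 1)) in (if0 (p + 1) then (p - p) else ((λy. p) 0))), E=∅, St=∅>
t=1: <T=(if0 (p + 1) then (p - p) else ((λy. p) 0)), E={p↦thunk(((3 + -4) * (6 * 1)), ∅)}, St=∅>
t=2: <T=(p + 1), E={p↦thunk(((3 + -4) * (6 * 1)), ∅)}, St=[if0]>
t=3: <T=p, E={p↦thunk(((3 + -4) * (6 * 1)), ∅)}, St=[addR :: if0]>
t=4: <T=((3 + -4) * (6 * 1)), E=∅, St=[addR :: if0]>
t=5: <T=(3 + -4), E=∅, St=[mulR :: addR :: if0]>
t=6: <T=3, E=∅, St=[addR :: mulR :: addR :: if0]>
t=7: <T=-4, E=∅, St=[addL(3) :: mulR :: addR :: if0]>
t=8: <T=(6 * 1), E=∅, St=[mulL(-1) :: addR :: if0]>
t=9: <T=6, E=∅, St=[mulR :: mulL(-1) :: addR :: if0]>
t=10: <T=1, E=∅, St=[mulL(6) :: mulL(-1) :: addR :: if0]>
t=11: <T=1, E={p↦thunk(((3 + -4) * (6 * 1)), ∅)}, St=[addL(-6) :: if0]>
t=12: <T=((λy. p) 0), E={p↦thunk(((3 + -4) * (6 * 1)), ∅)}, St=∅>
t=13: <T=(λy. p), E={p↦thunk(((3 + -4) * (6 * 1)), ∅)}, St=[thunk]>
t=14: <T=p, E={y↦thunk(0, {p↦thunk(((3 + -4) * (6 * 1)), ∅)}), p↦thunk(((3 + -4) * (6 * 1)), ∅)}, St=∅>
t=15: <T=((3 + -4) * (6 * 1)), E=∅, St=∅>
t=16: <T=(3 + -4), E=∅, St=[mulR]>
t=17: <T=3, E=∅, St=[addR :: mulR]>
t=18: <T=-4, E=∅, St=[addL(3) :: mulR]>
t=19: <T=(6 * 1), E=∅, St=[mulL(-1)]>
t=20: <T=6, E=∅, St=[mulR :: mulL(-1)]>
t=21: <T=1, E=∅, St=[mulL(6) :: mulL(-1)]>
→ final value -6

Answer: -6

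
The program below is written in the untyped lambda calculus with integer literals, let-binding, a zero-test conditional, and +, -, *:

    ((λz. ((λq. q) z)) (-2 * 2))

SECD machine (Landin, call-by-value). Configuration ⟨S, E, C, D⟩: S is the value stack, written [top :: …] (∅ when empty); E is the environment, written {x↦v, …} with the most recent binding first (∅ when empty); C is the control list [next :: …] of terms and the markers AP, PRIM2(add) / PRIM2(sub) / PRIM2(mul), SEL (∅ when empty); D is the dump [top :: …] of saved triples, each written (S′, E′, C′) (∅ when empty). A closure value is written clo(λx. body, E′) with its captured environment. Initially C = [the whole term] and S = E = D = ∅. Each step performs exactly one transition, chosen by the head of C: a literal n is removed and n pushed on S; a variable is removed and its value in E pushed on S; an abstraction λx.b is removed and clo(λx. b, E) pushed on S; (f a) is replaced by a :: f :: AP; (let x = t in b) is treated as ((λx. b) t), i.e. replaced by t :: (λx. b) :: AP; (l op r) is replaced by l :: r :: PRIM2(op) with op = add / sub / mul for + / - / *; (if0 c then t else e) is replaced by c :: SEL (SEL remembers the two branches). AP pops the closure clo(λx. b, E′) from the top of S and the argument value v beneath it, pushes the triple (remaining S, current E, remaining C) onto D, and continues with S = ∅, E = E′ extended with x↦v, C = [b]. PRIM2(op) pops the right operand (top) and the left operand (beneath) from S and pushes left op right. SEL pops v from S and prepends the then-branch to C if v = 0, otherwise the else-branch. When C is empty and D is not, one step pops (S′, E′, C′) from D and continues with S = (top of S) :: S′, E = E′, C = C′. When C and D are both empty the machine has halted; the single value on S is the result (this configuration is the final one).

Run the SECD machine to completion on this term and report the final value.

Answer: -4

Machine steps:
0. <S=∅, E=∅, C=[((λz. ((λq. q) z)) (-2 * 2))], D=∅>
1. <S=∅, E=∅, C=[(-2 * 2) :: (λz. ((λq. q) z)) :: AP], D=∅>
2. <S=∅, E=∅, C=[-2 :: 2 :: PRIM2(mul) :: (λz. ((λq. q) z)) :: AP], D=∅>
3. <S=[-2], E=∅, C=[2 :: PRIM2(mul) :: (λz. ((λq. q) z)) :: AP], D=∅>
4. <S=[2 :: -2], E=∅, C=[PRIM2(mul) :: (λz. ((λq. q) z)) :: AP], D=∅>
5. <S=[-4], E=∅, C=[(λz. ((λq. q) z)) :: AP], D=∅>
6. <S=[clo(λz. ((λq. q) z), ∅) :: -4], E=∅, C=[AP], D=∅>
7. <S=∅, E={z↦-4}, C=[((λq. q) z)], D=[(∅, ∅, ∅)]>
8. <S=∅, E={z↦-4}, C=[z :: (λq. q) :: AP], D=[(∅, ∅, ∅)]>
9. <S=[-4], E={z↦-4}, C=[(λq. q) :: AP], D=[(∅, ∅, ∅)]>
10. <S=[clo(λq. q, {z↦-4}) :: -4], E={z↦-4}, C=[AP], D=[(∅, ∅, ∅)]>
11. <S=∅, E={q↦-4, z↦-4}, C=[q], D=[(∅, {z↦-4}, ∅) :: (∅, ∅, ∅)]>
12. <S=[-4], E={q↦-4, z↦-4}, C=∅, D=[(∅, {z↦-4}, ∅) :: (∅, ∅, ∅)]>
13. <S=[-4], E={z↦-4}, C=∅, D=[(∅, ∅, ∅)]>
14. <S=[-4], E=∅, C=∅, D=∅>
→ final value -4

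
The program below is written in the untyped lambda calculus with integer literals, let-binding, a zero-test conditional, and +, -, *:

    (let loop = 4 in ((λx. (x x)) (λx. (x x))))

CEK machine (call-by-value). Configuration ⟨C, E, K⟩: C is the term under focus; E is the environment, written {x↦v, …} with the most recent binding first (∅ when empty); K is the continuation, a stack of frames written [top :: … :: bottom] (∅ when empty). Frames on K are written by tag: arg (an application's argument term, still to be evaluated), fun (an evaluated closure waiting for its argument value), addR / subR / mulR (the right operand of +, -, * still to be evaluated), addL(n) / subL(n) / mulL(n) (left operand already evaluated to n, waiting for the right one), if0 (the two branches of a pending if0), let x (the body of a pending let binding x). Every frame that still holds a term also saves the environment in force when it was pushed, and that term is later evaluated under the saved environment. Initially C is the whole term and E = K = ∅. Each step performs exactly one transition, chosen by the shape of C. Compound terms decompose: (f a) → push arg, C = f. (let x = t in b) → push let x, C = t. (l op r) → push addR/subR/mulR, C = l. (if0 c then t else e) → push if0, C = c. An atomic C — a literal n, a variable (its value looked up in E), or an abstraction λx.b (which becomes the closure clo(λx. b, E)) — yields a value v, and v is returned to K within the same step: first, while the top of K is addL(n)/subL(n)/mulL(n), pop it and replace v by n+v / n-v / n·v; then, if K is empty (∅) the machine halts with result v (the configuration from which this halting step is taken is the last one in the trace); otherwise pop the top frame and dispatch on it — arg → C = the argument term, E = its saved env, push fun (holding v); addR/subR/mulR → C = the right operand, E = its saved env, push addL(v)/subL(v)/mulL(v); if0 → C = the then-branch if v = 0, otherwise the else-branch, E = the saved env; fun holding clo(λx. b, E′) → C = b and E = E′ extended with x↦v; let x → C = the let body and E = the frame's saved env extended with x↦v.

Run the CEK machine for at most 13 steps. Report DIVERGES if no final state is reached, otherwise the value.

0. [C=(let loop = 4 in ((λx. (x x)) (λx. (x x)))) | E=∅ | K=∅]
1. [C=4 | E=∅ | K=[let loop]]
2. [C=((λx. (x x)) (λx. (x x))) | E={loop↦4} | K=∅]
3. [C=(λx. (x x)) | E={loop↦4} | K=[arg]]
4. [C=(λx. (x x)) | E={loop↦4} | K=[fun]]
5. [C=(x x) | E={x↦clo(λx. (x x), {loop↦4}), loop↦4} | K=∅]
6. [C=x | E={x↦clo(λx. (x x), {loop↦4}), loop↦4} | K=[arg]]
7. [C=x | E={x↦clo(λx. (x x), {loop↦4}), loop↦4} | K=[fun]]
… configuration repeats with period 3 (steps 5–7 recur indefinitely) …

Answer: DIVERGES (no final state within 13 steps)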